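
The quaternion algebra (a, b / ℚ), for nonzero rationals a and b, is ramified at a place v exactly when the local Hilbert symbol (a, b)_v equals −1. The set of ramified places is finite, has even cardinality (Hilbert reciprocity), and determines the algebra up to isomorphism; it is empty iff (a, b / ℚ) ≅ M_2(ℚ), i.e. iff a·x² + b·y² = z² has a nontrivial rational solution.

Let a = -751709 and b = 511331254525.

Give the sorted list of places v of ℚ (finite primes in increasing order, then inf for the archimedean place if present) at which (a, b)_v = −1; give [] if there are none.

[7, 23]

(a, b) ≡ (-29, 4669) mod (ℚ^×)²; places V = {2, 5, 7, 13, 23, 29, ∞}.
(a,b)_29: α=1, u≡5; β=1, v≡24 (mod 29); (5|29)=+1, (24|29)=+1; sign (−1)^0·+1^1·+1^1 = +1.
(a,b)_13: α=0, u≡3; β=2, v≡2 (mod 13); (3|13)=+1, (2|13)=-1; sign (−1)^0·+1^2·-1^0 = +1.
(a,b)_5: α=0, u≡1; β=2, v≡1 (mod 5); (1|5)=+1, (1|5)=+1; sign (−1)^0·+1^2·+1^0 = +1.
(a,b)_7: α=2, u≡3; β=3, v≡4 (mod 7); (3|7)=-1, (4|7)=+1; sign (−1)^0·-1^3·+1^2 = -1.
(a,b)_23: α=2, u≡5; β=3, v≡15 (mod 23); (5|23)=-1, (15|23)=-1; sign (−1)^0·-1^3·-1^2 = -1.
(a,b)_2: α=0, β=0; u≡3, v≡5 (mod 8); ε(u)ε(v)=1·0, αω(v)=0·1, βω(u)=0·1; sum ≡ 0  ⇒  +1.
(a,b)_∞: sgn(-29)=−, sgn(4669)=+, so +1.
|Ram(-29, 4669)| = 2, even; anisotropic at {7, 23}.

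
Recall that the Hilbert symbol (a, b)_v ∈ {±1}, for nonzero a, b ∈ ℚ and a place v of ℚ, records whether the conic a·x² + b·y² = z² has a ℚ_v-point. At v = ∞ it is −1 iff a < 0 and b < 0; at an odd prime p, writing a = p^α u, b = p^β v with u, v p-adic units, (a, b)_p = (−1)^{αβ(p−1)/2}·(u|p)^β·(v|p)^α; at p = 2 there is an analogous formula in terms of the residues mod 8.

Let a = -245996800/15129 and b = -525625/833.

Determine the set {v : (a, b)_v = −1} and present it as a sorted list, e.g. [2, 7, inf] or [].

[2, 17, 19, inf]

(a, b) ≡ (-133, -17) mod (ℚ^×)²; places V = {2, 3, 5, 7, 17, 19, 29, 41, ∞}.
(a,b)_17: α=2, u≡10; β=-1, v≡1 (mod 17); (10|17)=-1, (1|17)=+1; sign (−1)^0·-1^-1·+1^2 = -1.
(a,b)_41: α=-2, u≡23; β=0, v≡28 (mod 41); (23|41)=+1, (28|41)=-1; sign (−1)^0·+1^0·-1^-2 = +1.
(a,b)_5: α=2, u≡2; β=4, v≡3 (mod 5); (2|5)=-1, (3|5)=-1; sign (−1)^0·-1^4·-1^2 = +1.
(a,b)_∞: sgn(-133)=−, sgn(-17)=−, so -1.
(a,b)_7: α=1, u≡4; β=-2, v≡4 (mod 7); (4|7)=+1, (4|7)=+1; sign (−1)^0·+1^-2·+1^1 = +1.
(a,b)_2: α=8, β=0; u≡3, v≡7 (mod 8); ε(u)ε(v)=1·1, αω(v)=8·0, βω(u)=0·1; sum ≡ 1  ⇒  -1.
(a,b)_19: α=1, u≡13; β=0, v≡3 (mod 19); (13|19)=-1, (3|19)=-1; sign (−1)^0·-1^0·-1^1 = -1.
(a,b)_29: α=0, u≡17; β=2, v≡2 (mod 29); (17|29)=-1, (2|29)=-1; sign (−1)^0·-1^2·-1^0 = +1.
(a,b)_3: α=-2, u≡2; β=0, v≡1 (mod 3); (2|3)=-1, (1|3)=+1; sign (−1)^0·-1^0·+1^-2 = +1.
(-133, -17 / ℚ) ramifies at {2, 17, 19, ∞}: a division algebra.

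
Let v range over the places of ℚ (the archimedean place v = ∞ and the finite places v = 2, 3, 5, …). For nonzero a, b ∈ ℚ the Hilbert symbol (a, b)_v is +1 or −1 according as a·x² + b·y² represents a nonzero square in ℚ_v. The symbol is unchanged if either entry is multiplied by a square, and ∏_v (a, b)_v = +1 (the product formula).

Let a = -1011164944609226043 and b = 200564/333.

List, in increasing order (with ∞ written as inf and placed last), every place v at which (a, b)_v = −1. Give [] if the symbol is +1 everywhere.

[7, 19, 29, 31]

(a, b) ≡ (-403, 1855217) mod (ℚ^×)²; places V = {2, 3, 7, 13, 19, 29, 31, 37, ∞}.
(a,b)_∞: sgn(-403)=−, sgn(1855217)=+, so +1.
(a,b)_3: α=6, u≡2; β=-2, v≡2 (mod 3); (2|3)=-1, (2|3)=-1; sign (−1)^0·-1^-2·-1^6 = +1.
(a,b)_31: α=1, u≡16; β=0, v≡24 (mod 31); (16|31)=+1, (24|31)=-1; sign (−1)^0·+1^0·-1^1 = -1.
(a,b)_2: α=0, β=2; u≡5, v≡1 (mod 8); ε(u)ε(v)=0·0, αω(v)=0·0, βω(u)=2·1; sum ≡ 0  ⇒  +1.
(a,b)_19: α=2, u≡2; β=1, v≡3 (mod 19); (2|19)=-1, (3|19)=-1; sign (−1)^0·-1^1·-1^2 = -1.
(a,b)_37: α=2, u≡7; β=-1, v≡15 (mod 37); (7|37)=+1, (15|37)=-1; sign (−1)^0·+1^-1·-1^2 = +1.
(a,b)_7: α=2, u≡6; β=1, v≡2 (mod 7); (6|7)=-1, (2|7)=+1; sign (−1)^0·-1^1·+1^2 = -1.
(a,b)_13: α=3, u≡5; β=1, v≡11 (mod 13); (5|13)=-1, (11|13)=-1; sign (−1)^0·-1^1·-1^3 = +1.
(a,b)_29: α=2, u≡12; β=1, v≡1 (mod 29); (12|29)=-1, (1|29)=+1; sign (−1)^0·-1^1·+1^2 = -1.
(-403, 1855217 / ℚ) ramifies at {7, 19, 29, 31}: a division algebra.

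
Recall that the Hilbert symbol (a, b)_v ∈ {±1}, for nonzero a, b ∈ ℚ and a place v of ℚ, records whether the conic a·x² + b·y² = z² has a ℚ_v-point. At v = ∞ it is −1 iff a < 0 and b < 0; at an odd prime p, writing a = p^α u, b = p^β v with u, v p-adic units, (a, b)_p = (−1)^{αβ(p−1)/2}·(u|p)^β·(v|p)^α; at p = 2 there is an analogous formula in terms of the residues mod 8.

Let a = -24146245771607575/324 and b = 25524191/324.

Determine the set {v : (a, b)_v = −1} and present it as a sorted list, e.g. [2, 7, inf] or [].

[7, 31]

(a, b) ≡ (-7, 88319) mod (ℚ^×)²; places V = {2, 3, 5, 7, 11, 17, 19, 31, 37, ∞}.
(a,b)_7: α=5, u≡5; β=1, v≡3 (mod 7); (5|7)=-1, (3|7)=-1; sign (−1)^1·-1^1·-1^5 = -1.
(a,b)_37: α=2, u≡30; β=1, v≡23 (mod 37); (30|37)=+1, (23|37)=-1; sign (−1)^0·+1^1·-1^2 = +1.
(a,b)_11: α=2, u≡9; β=1, v≡6 (mod 11); (9|11)=+1, (6|11)=-1; sign (−1)^0·+1^1·-1^2 = +1.
(a,b)_∞: sgn(-7)=−, sgn(88319)=+, so +1.
(a,b)_17: α=0, u≡11; β=2, v≡4 (mod 17); (11|17)=-1, (4|17)=+1; sign (−1)^0·-1^2·+1^0 = +1.
(a,b)_5: α=2, u≡3; β=0, v≡4 (mod 5); (3|5)=-1, (4|5)=+1; sign (−1)^0·-1^0·+1^2 = +1.
(a,b)_2: α=-2, β=-2; u≡1, v≡7 (mod 8); ε(u)ε(v)=0·1, αω(v)=-2·0, βω(u)=-2·0; sum ≡ 0  ⇒  +1.
(a,b)_31: α=2, u≡17; β=1, v≡20 (mod 31); (17|31)=-1, (20|31)=+1; sign (−1)^0·-1^1·+1^2 = -1.
(a,b)_19: α=2, u≡10; β=0, v≡9 (mod 19); (10|19)=-1, (9|19)=+1; sign (−1)^0·-1^0·+1^2 = +1.
(a,b)_3: α=-4, u≡2; β=-4, v≡2 (mod 3); (2|3)=-1, (2|3)=-1; sign (−1)^0·-1^-4·-1^-4 = +1.
(-7, 88319 / ℚ) ramifies at {7, 31}: a division algebra.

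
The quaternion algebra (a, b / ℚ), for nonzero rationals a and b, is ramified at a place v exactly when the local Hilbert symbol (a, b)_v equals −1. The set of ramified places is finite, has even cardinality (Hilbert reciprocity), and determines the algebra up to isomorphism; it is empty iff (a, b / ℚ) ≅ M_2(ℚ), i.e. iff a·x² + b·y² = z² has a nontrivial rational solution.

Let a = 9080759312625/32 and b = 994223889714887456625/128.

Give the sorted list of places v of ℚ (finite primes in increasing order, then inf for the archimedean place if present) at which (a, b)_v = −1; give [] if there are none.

[3, 5, 7, 11]

Mod squares: a ≡ 4290, b ≡ 770. Check v ∈ {∞, 2, 3, 5, 7, 11, 13, 31}.
v=7: a=7^2·(≡6), b=7^1·(≡3) mod 7; (6|7)=-1, (3|7)=-1; (−1)^{2·1·3}·(-1)^1·(-1)^2 = -1.
v=11: a=11^3·(≡5), b=11^5·(≡3) mod 11; (5|11)=+1, (3|11)=+1; (−1)^{3·5·5}·(+1)^5·(+1)^3 = -1.
v=3: a=3^1·(≡2), b=3^2·(≡2) mod 3; (2|3)=-1, (2|3)=-1; (−1)^{1·2·1}·(-1)^2·(-1)^1 = -1.
v=∞: 4290 > 0 and 770 > 0  ⇒  (a,b)_∞ = +1.
v=5: a=5^3·(≡3), b=5^3·(≡1) mod 5; (3|5)=-1, (1|5)=+1; (−1)^{3·3·2}·(-1)^3·(+1)^3 = -1.
v=13: a=13^5·(≡5), b=13^8·(≡9) mod 13; (5|13)=-1, (9|13)=+1; (−1)^{5·8·6}·(-1)^8·(+1)^5 = +1.
v=2: v_2(a)=-5, v_2(b)=-7; units ≡ 1, 1 (mod 8); ε·ε+αω+βω = 0·0+-5·0+-7·0 ≡ 0  ⇒  (a,b)_2 = +1.
v=31: a=31^0·(≡3), b=31^2·(≡26) mod 31; (3|31)=-1, (26|31)=-1; (−1)^{0·2·15}·(-1)^2·(-1)^0 = +1.
|Ram(4290, 770)| = 4, even; anisotropic at {3, 5, 7, 11}.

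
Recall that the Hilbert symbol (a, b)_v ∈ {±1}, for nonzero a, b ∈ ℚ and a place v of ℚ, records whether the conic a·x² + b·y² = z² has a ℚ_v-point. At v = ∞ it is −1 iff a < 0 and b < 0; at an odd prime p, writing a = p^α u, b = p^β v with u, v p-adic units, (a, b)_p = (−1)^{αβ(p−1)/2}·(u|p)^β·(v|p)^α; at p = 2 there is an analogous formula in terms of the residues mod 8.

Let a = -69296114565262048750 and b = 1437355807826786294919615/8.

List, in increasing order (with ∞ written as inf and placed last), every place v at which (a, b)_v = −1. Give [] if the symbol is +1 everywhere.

[5, 17]

Mod squares: a ≡ -333982, b ≡ 435562270. Check v ∈ {∞, 2, 3, 5, 11, 13, 17, 19, 23, 41, 47}.
v=5: a=5^4·(≡2), b=5^1·(≡1) mod 5; (2|5)=-1, (1|5)=+1; (−1)^{4·1·2}·(-1)^1·(+1)^4 = -1.
v=19: a=19^1·(≡5), b=19^1·(≡18) mod 19; (5|19)=+1, (18|19)=-1; (−1)^{1·1·9}·(+1)^1·(-1)^1 = +1.
v=47: a=47^3·(≡20), b=47^4·(≡12) mod 47; (20|47)=-1, (12|47)=+1; (−1)^{3·4·23}·(-1)^4·(+1)^3 = +1.
v=3: a=3^0·(≡2), b=3^2·(≡1) mod 3; (2|3)=-1, (1|3)=+1; (−1)^{0·2·1}·(-1)^2·(+1)^0 = +1.
v=17: a=17^1·(≡11), b=17^1·(≡4) mod 17; (11|17)=-1, (4|17)=+1; (−1)^{1·1·8}·(-1)^1·(+1)^1 = -1.
v=41: a=41^2·(≡23), b=41^3·(≡16) mod 41; (23|41)=+1, (16|41)=+1; (−1)^{2·3·20}·(+1)^3·(+1)^2 = +1.
v=13: a=13^2·(≡3), b=13^3·(≡2) mod 13; (3|13)=+1, (2|13)=-1; (−1)^{2·3·6}·(+1)^3·(-1)^2 = +1.
v=23: a=23^2·(≡18), b=23^3·(≡4) mod 23; (18|23)=+1, (4|23)=+1; (−1)^{2·3·11}·(+1)^3·(+1)^2 = +1.
v=∞: -333982 < 0 and 435562270 > 0  ⇒  (a,b)_∞ = +1.
v=11: a=11^1·(≡9), b=11^1·(≡8) mod 11; (9|11)=+1, (8|11)=-1; (−1)^{1·1·5}·(+1)^1·(-1)^1 = +1.
v=2: v_2(a)=1, v_2(b)=-3; units ≡ 1, 7 (mod 8); ε·ε+αω+βω = 0·1+1·0+-3·0 ≡ 0  ⇒  (a,b)_2 = +1.
|Ram(-333982, 435562270)| = 2, even; anisotropic at {5, 17}.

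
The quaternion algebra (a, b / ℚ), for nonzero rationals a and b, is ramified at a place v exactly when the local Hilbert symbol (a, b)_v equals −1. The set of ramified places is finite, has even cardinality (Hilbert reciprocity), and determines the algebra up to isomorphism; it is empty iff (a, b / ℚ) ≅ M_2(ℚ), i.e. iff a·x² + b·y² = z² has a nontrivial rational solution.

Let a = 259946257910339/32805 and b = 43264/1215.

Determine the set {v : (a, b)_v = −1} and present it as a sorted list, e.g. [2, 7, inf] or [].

[2, 5, 13, 19]

(a, b) ≡ (95095, 15) mod (ℚ^×)²; places V = {2, 3, 5, 7, 11, 13, 17, 19, 23, ∞}.
(a,b)_5: α=-1, u≡4; β=-1, v≡3 (mod 5); (4|5)=+1, (3|5)=-1; sign (−1)^0·+1^-1·-1^-1 = -1.
(a,b)_19: α=1, u≡3; β=0, v≡18 (mod 19); (3|19)=-1, (18|19)=-1; sign (−1)^0·-1^0·-1^1 = -1.
(a,b)_23: α=4, u≡13; β=0, v≡17 (mod 23); (13|23)=+1, (17|23)=-1; sign (−1)^0·+1^0·-1^4 = +1.
(a,b)_7: α=1, u≡6; β=0, v≡1 (mod 7); (6|7)=-1, (1|7)=+1; sign (−1)^0·-1^0·+1^1 = +1.
(a,b)_∞: sgn(95095)=+, sgn(15)=+, so +1.
(a,b)_13: α=3, u≡4; β=2, v≡8 (mod 13); (4|13)=+1, (8|13)=-1; sign (−1)^0·+1^2·-1^3 = -1.
(a,b)_17: α=2, u≡7; β=0, v≡2 (mod 17); (7|17)=-1, (2|17)=+1; sign (−1)^0·-1^0·+1^2 = +1.
(a,b)_3: α=-8, u≡1; β=-5, v≡2 (mod 3); (1|3)=+1, (2|3)=-1; sign (−1)^0·+1^-5·-1^-8 = +1.
(a,b)_11: α=1, u≡8; β=0, v≡9 (mod 11); (8|11)=-1, (9|11)=+1; sign (−1)^0·-1^0·+1^1 = +1.
(a,b)_2: α=0, β=8; u≡7, v≡7 (mod 8); ε(u)ε(v)=1·1, αω(v)=0·0, βω(u)=8·0; sum ≡ 1  ⇒  -1.
Ram(95095, 15) = {2, 5, 13, 19}; no ℚ_2-point on the conic.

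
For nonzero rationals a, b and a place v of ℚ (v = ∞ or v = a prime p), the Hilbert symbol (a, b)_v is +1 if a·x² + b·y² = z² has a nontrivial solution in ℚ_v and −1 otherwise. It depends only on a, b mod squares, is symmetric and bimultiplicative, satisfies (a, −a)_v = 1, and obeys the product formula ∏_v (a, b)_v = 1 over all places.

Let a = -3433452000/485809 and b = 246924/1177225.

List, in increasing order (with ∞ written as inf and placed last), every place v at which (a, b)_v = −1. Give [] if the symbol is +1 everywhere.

Mod squares: a ≡ -6270, b ≡ 19. Check v ∈ {∞, 2, 3, 5, 7, 11, 17, 19, 31, 37, 41}.
v=∞: -6270 < 0 and 19 > 0  ⇒  (a,b)_∞ = +1.
v=2: v_2(a)=5, v_2(b)=2; units ≡ 1, 3 (mod 8); ε·ε+αω+βω = 0·1+5·1+2·0 ≡ 1  ⇒  (a,b)_2 = -1.
v=11: a=11^1·(≡8), b=11^0·(≡8) mod 11; (8|11)=-1, (8|11)=-1; (−1)^{1·0·5}·(-1)^0·(-1)^1 = -1.
v=7: a=7^0·(≡4), b=7^-2·(≡6) mod 7; (4|7)=+1, (6|7)=-1; (−1)^{0·-2·3}·(+1)^-2·(-1)^0 = +1.
v=3: a=3^1·(≡1), b=3^2·(≡1) mod 3; (1|3)=+1, (1|3)=+1; (−1)^{1·2·1}·(+1)^2·(+1)^1 = +1.
v=37: a=37^2·(≡29), b=37^0·(≡22) mod 37; (29|37)=-1, (22|37)=-1; (−1)^{2·0·18}·(-1)^0·(-1)^2 = +1.
v=17: a=17^-2·(≡6), b=17^0·(≡15) mod 17; (6|17)=-1, (15|17)=+1; (−1)^{-2·0·8}·(-1)^0·(+1)^-2 = +1.
v=5: a=5^3·(≡1), b=5^-2·(≡1) mod 5; (1|5)=+1, (1|5)=+1; (−1)^{3·-2·2}·(+1)^-2·(+1)^3 = +1.
v=41: a=41^-2·(≡6), b=41^0·(≡28) mod 41; (6|41)=-1, (28|41)=-1; (−1)^{-2·0·20}·(-1)^0·(-1)^-2 = +1.
v=19: a=19^1·(≡13), b=19^3·(≡9) mod 19; (13|19)=-1, (9|19)=+1; (−1)^{1·3·9}·(-1)^3·(+1)^1 = +1.
v=31: a=31^0·(≡15), b=31^-2·(≡18) mod 31; (15|31)=-1, (18|31)=+1; (−1)^{0·-2·15}·(-1)^-2·(+1)^0 = +1.
(-6270, 19 / ℚ) ramifies at {2, 11}: a division algebra.

[2, 11]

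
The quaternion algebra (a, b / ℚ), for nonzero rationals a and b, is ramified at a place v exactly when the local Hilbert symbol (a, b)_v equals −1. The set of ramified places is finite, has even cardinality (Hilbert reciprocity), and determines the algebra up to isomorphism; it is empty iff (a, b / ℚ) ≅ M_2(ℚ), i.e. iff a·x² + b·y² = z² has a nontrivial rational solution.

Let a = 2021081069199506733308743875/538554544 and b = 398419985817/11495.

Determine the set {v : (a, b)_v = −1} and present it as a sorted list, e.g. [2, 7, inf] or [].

[5, 7, 19, 23]

Mod squares: a ≡ 474145, b ≡ 20615. Check v ∈ {∞, 2, 3, 5, 7, 11, 19, 23, 31}.
v=19: a=19^-1·(≡12), b=19^-1·(≡8) mod 19; (12|19)=-1, (8|19)=-1; (−1)^{-1·-1·9}·(-1)^-1·(-1)^-1 = -1.
v=31: a=31^3·(≡12), b=31^1·(≡10) mod 31; (12|31)=-1, (10|31)=+1; (−1)^{3·1·15}·(-1)^1·(+1)^3 = +1.
v=23: a=23^9·(≡14), b=23^4·(≡11) mod 23; (14|23)=-1, (11|23)=-1; (−1)^{9·4·11}·(-1)^4·(-1)^9 = -1.
v=11: a=11^-6·(≡3), b=11^-2·(≡1) mod 11; (3|11)=+1, (1|11)=+1; (−1)^{-6·-2·5}·(+1)^-2·(+1)^-6 = +1.
v=2: v_2(a)=-4, v_2(b)=0; units ≡ 1, 7 (mod 8); ε·ε+αω+βω = 0·1+-4·0+0·0 ≡ 0  ⇒  (a,b)_2 = +1.
v=7: a=7^1·(≡6), b=7^1·(≡5) mod 7; (6|7)=-1, (5|7)=-1; (−1)^{1·1·3}·(-1)^1·(-1)^1 = -1.
v=∞: 474145 > 0 and 20615 > 0  ⇒  (a,b)_∞ = +1.
v=5: a=5^3·(≡4), b=5^-1·(≡3) mod 5; (4|5)=+1, (3|5)=-1; (−1)^{3·-1·2}·(+1)^-1·(-1)^3 = -1.
v=3: a=3^16·(≡1), b=3^8·(≡2) mod 3; (1|3)=+1, (2|3)=-1; (−1)^{16·8·1}·(+1)^8·(-1)^16 = +1.
Ram(474145, 20615) = {5, 7, 19, 23}; no ℚ_5-point on the conic.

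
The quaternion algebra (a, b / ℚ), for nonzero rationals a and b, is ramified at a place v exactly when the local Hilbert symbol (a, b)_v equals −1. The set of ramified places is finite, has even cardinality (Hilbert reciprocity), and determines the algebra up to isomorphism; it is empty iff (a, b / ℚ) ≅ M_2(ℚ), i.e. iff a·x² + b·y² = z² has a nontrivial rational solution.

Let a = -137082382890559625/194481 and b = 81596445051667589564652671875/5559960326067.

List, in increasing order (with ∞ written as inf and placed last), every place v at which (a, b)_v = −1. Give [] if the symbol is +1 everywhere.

[5, 19, 23, 31]

Mod squares: a ≡ -103385, b ≡ 690897. Check v ∈ {∞, 2, 3, 5, 7, 17, 19, 23, 29, 31}.
v=2: v_2(a)=0, v_2(b)=0; units ≡ 7, 1 (mod 8); ε·ε+αω+βω = 1·0+0·0+0·0 ≡ 0  ⇒  (a,b)_2 = +1.
v=17: a=17^2·(≡16), b=17^3·(≡10) mod 17; (16|17)=+1, (10|17)=-1; (−1)^{2·3·8}·(+1)^3·(-1)^2 = +1.
v=23: a=23^3·(≡12), b=23^5·(≡2) mod 23; (12|23)=+1, (2|23)=+1; (−1)^{3·5·11}·(+1)^5·(+1)^3 = -1.
v=29: a=29^1·(≡10), b=29^2·(≡5) mod 29; (10|29)=-1, (5|29)=+1; (−1)^{1·2·14}·(-1)^2·(+1)^1 = +1.
v=19: a=19^2·(≡12), b=19^3·(≡6) mod 19; (12|19)=-1, (6|19)=+1; (−1)^{2·3·9}·(-1)^3·(+1)^2 = -1.
v=3: a=3^-4·(≡1), b=3^-9·(≡1) mod 3; (1|3)=+1, (1|3)=+1; (−1)^{-4·-9·1}·(+1)^-9·(+1)^-4 = +1.
v=31: a=31^3·(≡13), b=31^5·(≡22) mod 31; (13|31)=-1, (22|31)=-1; (−1)^{3·5·15}·(-1)^5·(-1)^3 = -1.
v=∞: -103385 < 0 and 690897 > 0  ⇒  (a,b)_∞ = +1.
v=7: a=7^-4·(≡5), b=7^-10·(≡1) mod 7; (5|7)=-1, (1|7)=+1; (−1)^{-4·-10·3}·(-1)^-10·(+1)^-4 = +1.
v=5: a=5^3·(≡3), b=5^6·(≡3) mod 5; (3|5)=-1, (3|5)=-1; (−1)^{3·6·2}·(-1)^6·(-1)^3 = -1.
(-103385, 690897 / ℚ) ramifies at {5, 19, 23, 31}: a division algebra.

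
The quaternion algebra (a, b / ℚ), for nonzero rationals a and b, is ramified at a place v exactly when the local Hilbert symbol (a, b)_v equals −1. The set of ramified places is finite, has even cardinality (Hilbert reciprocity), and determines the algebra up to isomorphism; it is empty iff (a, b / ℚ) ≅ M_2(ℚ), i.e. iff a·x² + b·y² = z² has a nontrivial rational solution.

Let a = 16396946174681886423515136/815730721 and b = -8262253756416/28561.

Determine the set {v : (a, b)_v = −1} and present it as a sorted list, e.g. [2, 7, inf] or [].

Mod squares: a ≡ 51, b ≡ -14421. Check v ∈ {∞, 2, 3, 7, 11, 13, 17, 19, 23}.
v=∞: 51 > 0 and -14421 < 0  ⇒  (a,b)_∞ = +1.
v=17: a=17^3·(≡11), b=17^2·(≡6) mod 17; (11|17)=-1, (6|17)=-1; (−1)^{3·2·8}·(-1)^2·(-1)^3 = -1.
v=23: a=23^2·(≡22), b=23^1·(≡22) mod 23; (22|23)=-1, (22|23)=-1; (−1)^{2·1·11}·(-1)^1·(-1)^2 = -1.
v=13: a=13^-8·(≡10), b=13^-4·(≡3) mod 13; (10|13)=+1, (3|13)=+1; (−1)^{-8·-4·6}·(+1)^-4·(+1)^-8 = +1.
v=2: v_2(a)=26, v_2(b)=14; units ≡ 3, 3 (mod 8); ε·ε+αω+βω = 1·1+26·1+14·1 ≡ 1  ⇒  (a,b)_2 = -1.
v=19: a=19^2·(≡18), b=19^1·(≡4) mod 19; (18|19)=-1, (4|19)=+1; (−1)^{2·1·9}·(-1)^1·(+1)^2 = -1.
v=11: a=11^6·(≡8), b=11^3·(≡5) mod 11; (8|11)=-1, (5|11)=+1; (−1)^{6·3·5}·(-1)^3·(+1)^6 = -1.
v=7: a=7^2·(≡4), b=7^0·(≡5) mod 7; (4|7)=+1, (5|7)=-1; (−1)^{2·0·3}·(+1)^0·(-1)^2 = +1.
v=3: a=3^1·(≡2), b=3^1·(≡2) mod 3; (2|3)=-1, (2|3)=-1; (−1)^{1·1·1}·(-1)^1·(-1)^1 = -1.
Ram(51, -14421) = {2, 3, 11, 17, 19, 23}; no ℚ_2-point on the conic.

[2, 3, 11, 17, 19, 23]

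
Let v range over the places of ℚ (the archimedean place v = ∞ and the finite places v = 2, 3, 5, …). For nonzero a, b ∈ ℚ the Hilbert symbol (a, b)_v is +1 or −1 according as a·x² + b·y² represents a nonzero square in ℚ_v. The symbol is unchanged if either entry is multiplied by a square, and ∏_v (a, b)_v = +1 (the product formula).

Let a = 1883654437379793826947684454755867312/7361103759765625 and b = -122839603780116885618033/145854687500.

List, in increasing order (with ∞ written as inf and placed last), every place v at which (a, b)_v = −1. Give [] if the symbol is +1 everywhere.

[7, 37]

(a, b) ≡ (1147, -721259) mod (ℚ^×)²; places V = {2, 3, 5, 7, 11, 17, 19, 29, 31, 37, 43, ∞}.
(a,b)_37: α=3, u≡5; β=2, v≡20 (mod 37); (5|37)=-1, (20|37)=-1; sign (−1)^0·-1^2·-1^3 = -1.
(a,b)_19: α=-2, u≡17; β=-1, v≡16 (mod 19); (17|19)=+1, (16|19)=+1; sign (−1)^0·+1^-1·+1^-2 = +1.
(a,b)_∞: sgn(1147)=+, sgn(-721259)=−, so +1.
(a,b)_2: α=4, β=-2; u≡3, v≡5 (mod 8); ε(u)ε(v)=1·0, αω(v)=4·1, βω(u)=-2·1; sum ≡ 0  ⇒  +1.
(a,b)_3: α=8, u≡1; β=4, v≡1 (mod 3); (1|3)=+1, (1|3)=+1; sign (−1)^0·+1^4·+1^8 = +1.
(a,b)_43: α=4, u≡37; β=2, v≡10 (mod 43); (37|43)=-1, (10|43)=+1; sign (−1)^0·-1^2·+1^4 = +1.
(a,b)_7: α=10, u≡6; β=5, v≡5 (mod 7); (6|7)=-1, (5|7)=-1; sign (−1)^0·-1^5·-1^10 = -1.
(a,b)_11: α=4, u≡9; β=3, v≡8 (mod 11); (9|11)=+1, (8|11)=-1; sign (−1)^0·+1^3·-1^4 = +1.
(a,b)_5: α=-12, u≡2; β=-8, v≡4 (mod 5); (2|5)=-1, (4|5)=+1; sign (−1)^0·-1^-8·+1^-12 = +1.
(a,b)_29: α=2, u≡13; β=1, v≡18 (mod 29); (13|29)=+1, (18|29)=-1; sign (−1)^0·+1^1·-1^2 = +1.
(a,b)_31: α=3, u≡29; β=4, v≡9 (mod 31); (29|31)=-1, (9|31)=+1; sign (−1)^0·-1^4·+1^3 = +1.
(a,b)_17: α=-4, u≡9; β=-3, v≡12 (mod 17); (9|17)=+1, (12|17)=-1; sign (−1)^0·+1^-3·-1^-4 = +1.
(1147, -721259 / ℚ) ramifies at {7, 37}: a division algebra.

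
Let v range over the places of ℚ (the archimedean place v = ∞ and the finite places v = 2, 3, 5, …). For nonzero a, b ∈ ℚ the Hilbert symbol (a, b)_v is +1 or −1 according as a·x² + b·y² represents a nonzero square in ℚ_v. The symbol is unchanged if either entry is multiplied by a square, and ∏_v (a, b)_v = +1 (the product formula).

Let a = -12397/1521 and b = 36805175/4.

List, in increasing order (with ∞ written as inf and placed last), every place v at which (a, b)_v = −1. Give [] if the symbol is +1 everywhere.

[2, 23]

(a, b) ≡ (-253, 23) mod (ℚ^×)²; places V = {2, 3, 5, 7, 11, 13, 23, ∞}.
(a,b)_11: α=1, u≡2; β=2, v≡9 (mod 11); (2|11)=-1, (9|11)=+1; sign (−1)^0·-1^2·+1^1 = +1.
(a,b)_2: α=0, β=-2; u≡3, v≡7 (mod 8); ε(u)ε(v)=1·1, αω(v)=0·0, βω(u)=-2·1; sum ≡ 1  ⇒  -1.
(a,b)_5: α=0, u≡3; β=2, v≡3 (mod 5); (3|5)=-1, (3|5)=-1; sign (−1)^0·-1^2·-1^0 = +1.
(a,b)_∞: sgn(-253)=−, sgn(23)=+, so +1.
(a,b)_7: α=2, u≡3; β=0, v≡2 (mod 7); (3|7)=-1, (2|7)=+1; sign (−1)^0·-1^0·+1^2 = +1.
(a,b)_3: α=-2, u≡2; β=0, v≡2 (mod 3); (2|3)=-1, (2|3)=-1; sign (−1)^0·-1^0·-1^-2 = +1.
(a,b)_13: α=-2, u≡2; β=0, v≡1 (mod 13); (2|13)=-1, (1|13)=+1; sign (−1)^0·-1^0·+1^-2 = +1.
(a,b)_23: α=1, u≡12; β=3, v≡3 (mod 23); (12|23)=+1, (3|23)=+1; sign (−1)^1·+1^3·+1^1 = -1.
(-253, 23 / ℚ) ramifies at {2, 23}: a division algebra.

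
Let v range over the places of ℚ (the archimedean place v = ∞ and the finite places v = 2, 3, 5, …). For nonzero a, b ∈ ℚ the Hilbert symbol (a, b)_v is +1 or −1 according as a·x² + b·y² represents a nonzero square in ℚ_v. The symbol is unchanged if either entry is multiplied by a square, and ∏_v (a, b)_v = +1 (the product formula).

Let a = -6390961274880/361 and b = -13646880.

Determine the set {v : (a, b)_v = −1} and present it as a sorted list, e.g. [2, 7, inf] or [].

Mod squares: a ≡ -2730, b ≡ -130. Check v ∈ {∞, 2, 3, 5, 7, 13, 19}.
v=2: v_2(a)=17, v_2(b)=5; units ≡ 3, 7 (mod 8); ε·ε+αω+βω = 1·1+17·0+5·1 ≡ 0  ⇒  (a,b)_2 = +1.
v=13: a=13^1·(≡7), b=13^1·(≡3) mod 13; (7|13)=-1, (3|13)=+1; (−1)^{1·1·6}·(-1)^1·(+1)^1 = -1.
v=∞: -2730 < 0 and -130 < 0  ⇒  (a,b)_∞ = -1.
v=3: a=3^7·(≡2), b=3^8·(≡2) mod 3; (2|3)=-1, (2|3)=-1; (−1)^{7·8·1}·(-1)^8·(-1)^7 = -1.
v=19: a=19^-2·(≡11), b=19^0·(≡3) mod 19; (11|19)=+1, (3|19)=-1; (−1)^{-2·0·9}·(+1)^0·(-1)^-2 = +1.
v=5: a=5^1·(≡4), b=5^1·(≡4) mod 5; (4|5)=+1, (4|5)=+1; (−1)^{1·1·2}·(+1)^1·(+1)^1 = +1.
v=7: a=7^3·(≡1), b=7^0·(≡5) mod 7; (1|7)=+1, (5|7)=-1; (−1)^{3·0·3}·(+1)^0·(-1)^3 = -1.
Ram(-2730, -130) = {3, 7, 13, ∞}; no ℚ_3-point on the conic.

[3, 7, 13, inf]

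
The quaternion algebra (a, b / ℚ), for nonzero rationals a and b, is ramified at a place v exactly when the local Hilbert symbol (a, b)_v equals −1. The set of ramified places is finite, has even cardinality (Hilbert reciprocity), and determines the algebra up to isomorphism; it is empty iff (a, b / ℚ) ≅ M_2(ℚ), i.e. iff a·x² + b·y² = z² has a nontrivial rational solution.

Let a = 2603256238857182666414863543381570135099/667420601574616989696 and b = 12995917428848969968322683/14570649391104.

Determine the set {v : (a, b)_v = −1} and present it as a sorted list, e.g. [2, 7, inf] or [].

[2, 37]

(a, b) ≡ (259, 43) mod (ℚ^×)²; places V = {2, 3, 7, 17, 19, 23, 37, 43, 47, ∞}.
(a,b)_43: α=2, u≡23; β=1, v≡15 (mod 43); (23|43)=+1, (15|43)=+1; sign (−1)^0·+1^1·+1^2 = +1.
(a,b)_3: α=-10, u≡1; β=-6, v≡1 (mod 3); (1|3)=+1, (1|3)=+1; sign (−1)^0·+1^-6·+1^-10 = +1.
(a,b)_19: α=2, u≡14; β=2, v≡17 (mod 19); (14|19)=-1, (17|19)=+1; sign (−1)^0·-1^2·+1^2 = +1.
(a,b)_23: α=4, u≡12; β=2, v≡19 (mod 23); (12|23)=+1, (19|23)=-1; sign (−1)^0·+1^2·-1^4 = +1.
(a,b)_7: α=19, u≡4; β=12, v≡2 (mod 7); (4|7)=+1, (2|7)=+1; sign (−1)^0·+1^12·+1^19 = +1.
(a,b)_47: α=-6, u≡6; β=-4, v≡35 (mod 47); (6|47)=+1, (35|47)=-1; sign (−1)^0·+1^-4·-1^-6 = +1.
(a,b)_2: α=-20, β=-12; u≡3, v≡3 (mod 8); ε(u)ε(v)=1·1, αω(v)=-20·1, βω(u)=-12·1; sum ≡ 1  ⇒  -1.
(a,b)_17: α=6, u≡15; β=4, v≡13 (mod 17); (15|17)=+1, (13|17)=+1; sign (−1)^0·+1^4·+1^6 = +1.
(a,b)_∞: sgn(259)=+, sgn(43)=+, so +1.
(a,b)_37: α=3, u≡30; β=2, v≡5 (mod 37); (30|37)=+1, (5|37)=-1; sign (−1)^0·+1^2·-1^3 = -1.
Ram(259, 43) = {2, 37}; no ℚ_2-point on the conic.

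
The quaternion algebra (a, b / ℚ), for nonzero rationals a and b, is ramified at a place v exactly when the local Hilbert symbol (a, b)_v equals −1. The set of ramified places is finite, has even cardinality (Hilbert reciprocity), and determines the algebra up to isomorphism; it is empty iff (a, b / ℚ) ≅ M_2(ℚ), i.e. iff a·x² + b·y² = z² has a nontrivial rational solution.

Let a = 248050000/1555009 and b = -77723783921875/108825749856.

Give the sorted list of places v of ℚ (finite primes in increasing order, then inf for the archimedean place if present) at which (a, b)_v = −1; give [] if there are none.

[2, 23]

Mod squares: a ≡ 205, b ≡ -73554. Check v ∈ {∞, 2, 3, 5, 7, 11, 13, 23, 29, 41, 43}.
v=2: v_2(a)=4, v_2(b)=-5; units ≡ 5, 7 (mod 8); ε·ε+αω+βω = 0·1+4·0+-5·1 ≡ 1  ⇒  (a,b)_2 = -1.
v=11: a=11^2·(≡8), b=11^0·(≡3) mod 11; (8|11)=-1, (3|11)=+1; (−1)^{2·0·5}·(-1)^0·(+1)^2 = +1.
v=41: a=41^1·(≡20), b=41^1·(≡18) mod 41; (20|41)=+1, (18|41)=+1; (−1)^{1·1·20}·(+1)^1·(+1)^1 = +1.
v=7: a=7^0·(≡2), b=7^4·(≡1) mod 7; (2|7)=+1, (1|7)=+1; (−1)^{0·4·3}·(+1)^4·(+1)^0 = +1.
v=5: a=5^5·(≡4), b=5^6·(≡4) mod 5; (4|5)=+1, (4|5)=+1; (−1)^{5·6·2}·(+1)^6·(+1)^5 = +1.
v=13: a=13^0·(≡3), b=13^3·(≡10) mod 13; (3|13)=+1, (10|13)=+1; (−1)^{0·3·6}·(+1)^3·(+1)^0 = +1.
v=∞: 205 > 0 and -73554 < 0  ⇒  (a,b)_∞ = +1.
v=23: a=23^0·(≡7), b=23^1·(≡5) mod 23; (7|23)=-1, (5|23)=-1; (−1)^{0·1·11}·(-1)^1·(-1)^0 = -1.
v=3: a=3^0·(≡1), b=3^-7·(≡1) mod 3; (1|3)=+1, (1|3)=+1; (−1)^{0·-7·1}·(+1)^-7·(+1)^0 = +1.
v=43: a=43^-2·(≡37), b=43^-2·(≡20) mod 43; (37|43)=-1, (20|43)=-1; (−1)^{-2·-2·21}·(-1)^-2·(-1)^-2 = +1.
v=29: a=29^-2·(≡3), b=29^-2·(≡14) mod 29; (3|29)=-1, (14|29)=-1; (−1)^{-2·-2·14}·(-1)^-2·(-1)^-2 = +1.
Ram(205, -73554) = {2, 23}; no ℚ_2-point on the conic.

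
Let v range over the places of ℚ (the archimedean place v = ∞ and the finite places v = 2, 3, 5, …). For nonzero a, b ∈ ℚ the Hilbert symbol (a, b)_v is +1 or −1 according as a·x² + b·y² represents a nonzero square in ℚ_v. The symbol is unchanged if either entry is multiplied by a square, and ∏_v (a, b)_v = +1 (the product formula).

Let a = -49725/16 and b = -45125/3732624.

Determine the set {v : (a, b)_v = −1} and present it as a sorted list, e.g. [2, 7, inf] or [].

Mod squares: a ≡ -221, b ≡ -5. Check v ∈ {∞, 2, 3, 5, 7, 13, 17, 19, 23}.
v=13: a=13^1·(≡12), b=13^0·(≡2) mod 13; (12|13)=+1, (2|13)=-1; (−1)^{1·0·6}·(+1)^0·(-1)^1 = -1.
v=7: a=7^0·(≡5), b=7^-2·(≡2) mod 7; (5|7)=-1, (2|7)=+1; (−1)^{0·-2·3}·(-1)^-2·(+1)^0 = +1.
v=19: a=19^0·(≡7), b=19^2·(≡15) mod 19; (7|19)=+1, (15|19)=-1; (−1)^{0·2·9}·(+1)^2·(-1)^0 = +1.
v=23: a=23^0·(≡13), b=23^-2·(≡9) mod 23; (13|23)=+1, (9|23)=+1; (−1)^{0·-2·11}·(+1)^-2·(+1)^0 = +1.
v=∞: -221 < 0 and -5 < 0  ⇒  (a,b)_∞ = -1.
v=17: a=17^1·(≡1), b=17^0·(≡5) mod 17; (1|17)=+1, (5|17)=-1; (−1)^{1·0·8}·(+1)^0·(-1)^1 = -1.
v=2: v_2(a)=-4, v_2(b)=-4; units ≡ 3, 3 (mod 8); ε·ε+αω+βω = 1·1+-4·1+-4·1 ≡ 1  ⇒  (a,b)_2 = -1.
v=5: a=5^2·(≡1), b=5^3·(≡1) mod 5; (1|5)=+1, (1|5)=+1; (−1)^{2·3·2}·(+1)^3·(+1)^2 = +1.
v=3: a=3^2·(≡1), b=3^-2·(≡1) mod 3; (1|3)=+1, (1|3)=+1; (−1)^{2·-2·1}·(+1)^-2·(+1)^2 = +1.
(-221, -5 / ℚ) ramifies at {2, 13, 17, ∞}: a division algebra.

[2, 13, 17, inf]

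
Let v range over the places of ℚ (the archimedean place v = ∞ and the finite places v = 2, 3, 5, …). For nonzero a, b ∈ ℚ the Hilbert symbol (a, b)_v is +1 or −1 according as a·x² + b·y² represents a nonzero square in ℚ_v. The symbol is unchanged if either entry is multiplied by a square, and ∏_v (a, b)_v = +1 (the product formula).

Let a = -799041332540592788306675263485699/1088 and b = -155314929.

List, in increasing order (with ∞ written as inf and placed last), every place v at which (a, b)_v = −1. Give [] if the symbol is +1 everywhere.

(a, b) ≡ (-94833123, -293601) mod (ℚ^×)²; places V = {2, 3, 7, 11, 17, 19, 23, 31, 41, ∞}.
(a,b)_31: α=3, u≡8; β=1, v≡30 (mod 31); (8|31)=+1, (30|31)=-1; sign (−1)^1·+1^1·-1^3 = +1.
(a,b)_23: α=10, u≡19; β=2, v≡17 (mod 23); (19|23)=-1, (17|23)=-1; sign (−1)^0·-1^2·-1^10 = +1.
(a,b)_2: α=-6, β=0; u≡5, v≡7 (mod 8); ε(u)ε(v)=0·1, αω(v)=-6·0, βω(u)=0·1; sum ≡ 0  ⇒  +1.
(a,b)_41: α=3, u≡11; β=1, v≡26 (mod 41); (11|41)=-1, (26|41)=-1; sign (−1)^0·-1^1·-1^3 = +1.
(a,b)_∞: sgn(-94833123)=−, sgn(-293601)=−, so -1.
(a,b)_3: α=1, u≡1; β=1, v≡2 (mod 3); (1|3)=+1, (2|3)=-1; sign (−1)^1·+1^1·-1^1 = +1.
(a,b)_11: α=3, u≡10; β=1, v≡6 (mod 11); (10|11)=-1, (6|11)=-1; sign (−1)^1·-1^1·-1^3 = -1.
(a,b)_17: α=-1, u≡11; β=0, v≡12 (mod 17); (11|17)=-1, (12|17)=-1; sign (−1)^0·-1^0·-1^-1 = -1.
(a,b)_19: α=3, u≡4; β=0, v≡1 (mod 19); (4|19)=+1, (1|19)=+1; sign (−1)^0·+1^0·+1^3 = +1.
(a,b)_7: α=3, u≡2; β=1, v≡4 (mod 7); (2|7)=+1, (4|7)=+1; sign (−1)^1·+1^1·+1^3 = -1.
(-94833123, -293601 / ℚ) ramifies at {7, 11, 17, ∞}: a division algebra.

[7, 11, 17, inf]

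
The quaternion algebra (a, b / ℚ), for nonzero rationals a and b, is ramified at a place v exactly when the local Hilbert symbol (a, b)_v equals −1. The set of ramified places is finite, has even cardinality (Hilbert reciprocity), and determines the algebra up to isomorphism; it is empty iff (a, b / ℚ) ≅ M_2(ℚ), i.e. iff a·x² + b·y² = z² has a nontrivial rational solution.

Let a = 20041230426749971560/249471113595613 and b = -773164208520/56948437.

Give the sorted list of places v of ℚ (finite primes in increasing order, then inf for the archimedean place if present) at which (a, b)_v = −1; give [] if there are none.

[2, 5, 13, 19]

(a, b) ≡ (27170, -1005290) mod (ℚ^×)²; places V = {2, 3, 5, 7, 11, 13, 17, 19, 23, 31, 37, ∞}.
(a,b)_7: α=-4, u≡6; β=-2, v≡1 (mod 7); (6|7)=-1, (1|7)=+1; sign (−1)^0·-1^-2·+1^-4 = +1.
(a,b)_13: α=-5, u≡4; β=-3, v≡2 (mod 13); (4|13)=+1, (2|13)=-1; sign (−1)^0·+1^-3·-1^-5 = -1.
(a,b)_19: α=1, u≡6; β=1, v≡16 (mod 19); (6|19)=+1, (16|19)=+1; sign (−1)^1·+1^1·+1^1 = -1.
(a,b)_2: α=3, β=3; u≡1, v≡3 (mod 8); ε(u)ε(v)=0·1, αω(v)=3·1, βω(u)=3·0; sum ≡ 1  ⇒  -1.
(a,b)_11: α=1, u≡7; β=1, v≡9 (mod 11); (7|11)=-1, (9|11)=+1; sign (−1)^1·-1^1·+1^1 = +1.
(a,b)_∞: sgn(27170)=+, sgn(-1005290)=−, so +1.
(a,b)_17: α=2, u≡15; β=2, v≡3 (mod 17); (15|17)=+1, (3|17)=-1; sign (−1)^0·+1^2·-1^2 = +1.
(a,b)_5: α=1, u≡4; β=1, v≡3 (mod 5); (4|5)=+1, (3|5)=-1; sign (−1)^0·+1^1·-1^1 = -1.
(a,b)_37: α=2, u≡28; β=1, v≡11 (mod 37); (28|37)=+1, (11|37)=+1; sign (−1)^0·+1^1·+1^2 = +1.
(a,b)_23: α=-4, u≡20; β=-2, v≡7 (mod 23); (20|23)=-1, (7|23)=-1; sign (−1)^0·-1^-2·-1^-4 = +1.
(a,b)_3: α=8, u≡2; β=2, v≡1 (mod 3); (2|3)=-1, (1|3)=+1; sign (−1)^0·-1^2·+1^8 = +1.
(a,b)_31: α=4, u≡16; β=2, v≡9 (mod 31); (16|31)=+1, (9|31)=+1; sign (−1)^0·+1^2·+1^4 = +1.
(27170, -1005290 / ℚ) ramifies at {2, 5, 13, 19}: a division algebra.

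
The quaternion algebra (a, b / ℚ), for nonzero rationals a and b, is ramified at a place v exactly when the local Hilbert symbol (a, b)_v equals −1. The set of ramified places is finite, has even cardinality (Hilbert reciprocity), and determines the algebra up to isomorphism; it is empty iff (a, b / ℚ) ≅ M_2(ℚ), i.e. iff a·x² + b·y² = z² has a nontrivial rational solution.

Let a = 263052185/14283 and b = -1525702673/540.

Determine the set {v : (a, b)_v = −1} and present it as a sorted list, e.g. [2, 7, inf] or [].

[3, 11, 29, 47]

(a, b) ≡ (7755, -224895) mod (ℚ^×)²; places V = {2, 3, 5, 11, 23, 29, 47, ∞}.
(a,b)_5: α=1, u≡4; β=-1, v≡4 (mod 5); (4|5)=+1, (4|5)=+1; sign (−1)^0·+1^-1·+1^1 = +1.
(a,b)_11: α=3, u≡4; β=3, v≡5 (mod 11); (4|11)=+1, (5|11)=+1; sign (−1)^1·+1^3·+1^3 = -1.
(a,b)_2: α=0, β=-2; u≡3, v≡1 (mod 8); ε(u)ε(v)=1·0, αω(v)=0·0, βω(u)=-2·1; sum ≡ 0  ⇒  +1.
(a,b)_23: α=-2, u≡3; β=0, v≡15 (mod 23); (3|23)=+1, (15|23)=-1; sign (−1)^0·+1^0·-1^-2 = +1.
(a,b)_3: α=-3, u≡2; β=-3, v≡2 (mod 3); (2|3)=-1, (2|3)=-1; sign (−1)^1·-1^-3·-1^-3 = -1.
(a,b)_47: α=1, u≡28; β=1, v≡21 (mod 47); (28|47)=+1, (21|47)=+1; sign (−1)^1·+1^1·+1^1 = -1.
(a,b)_∞: sgn(7755)=+, sgn(-224895)=−, so +1.
(a,b)_29: α=2, u≡11; β=3, v≡3 (mod 29); (11|29)=-1, (3|29)=-1; sign (−1)^0·-1^3·-1^2 = -1.
(7755, -224895 / ℚ) ramifies at {3, 11, 29, 47}: a division algebra.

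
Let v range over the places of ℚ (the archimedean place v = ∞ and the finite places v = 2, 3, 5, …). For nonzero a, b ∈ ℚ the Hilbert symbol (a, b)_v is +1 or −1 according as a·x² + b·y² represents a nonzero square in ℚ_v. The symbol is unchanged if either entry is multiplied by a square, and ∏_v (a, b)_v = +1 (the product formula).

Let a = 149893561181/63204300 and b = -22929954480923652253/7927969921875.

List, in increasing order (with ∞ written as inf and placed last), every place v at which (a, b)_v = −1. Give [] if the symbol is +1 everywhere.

[3, 7]

Mod squares: a ≡ 150423, b ≡ -399. Check v ∈ {∞, 2, 3, 5, 7, 13, 17, 19, 29}.
v=3: a=3^-7·(≡2), b=3^-5·(≡2) mod 3; (2|3)=-1, (2|3)=-1; (−1)^{-7·-5·1}·(-1)^-5·(-1)^-7 = -1.
v=5: a=5^-2·(≡3), b=5^-8·(≡4) mod 5; (3|5)=-1, (4|5)=+1; (−1)^{-2·-8·2}·(-1)^-8·(+1)^-2 = +1.
v=2: v_2(a)=-2, v_2(b)=0; units ≡ 7, 1 (mod 8); ε·ε+αω+βω = 1·0+-2·0+0·0 ≡ 0  ⇒  (a,b)_2 = +1.
v=17: a=17^-2·(≡11), b=17^-4·(≡13) mod 17; (11|17)=-1, (13|17)=+1; (−1)^{-2·-4·8}·(-1)^-4·(+1)^-2 = +1.
v=19: a=19^3·(≡3), b=19^3·(≡9) mod 19; (3|19)=-1, (9|19)=+1; (−1)^{3·3·9}·(-1)^3·(+1)^3 = +1.
v=7: a=7^3·(≡3), b=7^7·(≡5) mod 7; (3|7)=-1, (5|7)=-1; (−1)^{3·7·3}·(-1)^7·(-1)^3 = -1.
v=∞: 150423 > 0 and -399 < 0  ⇒  (a,b)_∞ = +1.
v=29: a=29^1·(≡5), b=29^2·(≡16) mod 29; (5|29)=+1, (16|29)=+1; (−1)^{1·2·14}·(+1)^2·(+1)^1 = +1.
v=13: a=13^3·(≡1), b=13^6·(≡12) mod 13; (1|13)=+1, (12|13)=+1; (−1)^{3·6·6}·(+1)^6·(+1)^3 = +1.
(150423, -399 / ℚ) ramifies at {3, 7}: a division algebra.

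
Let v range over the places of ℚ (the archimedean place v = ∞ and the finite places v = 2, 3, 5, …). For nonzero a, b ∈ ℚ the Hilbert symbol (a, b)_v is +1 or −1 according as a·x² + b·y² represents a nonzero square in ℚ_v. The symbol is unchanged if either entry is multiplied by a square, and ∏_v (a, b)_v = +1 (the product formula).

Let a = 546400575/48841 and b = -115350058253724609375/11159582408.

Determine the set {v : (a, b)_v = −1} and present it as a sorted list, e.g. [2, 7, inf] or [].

(a, b) ≡ (7, -30) mod (ℚ^×)²; places V = {2, 3, 5, 7, 13, 17, 19, 31, ∞}.
(a,b)_17: α=-2, u≡12; β=-2, v≡2 (mod 17); (12|17)=-1, (2|17)=+1; sign (−1)^0·-1^-2·+1^-2 = +1.
(a,b)_3: α=2, u≡1; β=11, v≡2 (mod 3); (1|3)=+1, (2|3)=-1; sign (−1)^0·+1^11·-1^2 = +1.
(a,b)_∞: sgn(7)=+, sgn(-30)=−, so +1.
(a,b)_19: α=2, u≡17; β=2, v≡12 (mod 19); (17|19)=+1, (12|19)=-1; sign (−1)^0·+1^2·-1^2 = +1.
(a,b)_5: α=2, u≡3; β=9, v≡1 (mod 5); (3|5)=-1, (1|5)=+1; sign (−1)^0·-1^9·+1^2 = -1.
(a,b)_31: α=2, u≡8; β=4, v≡9 (mod 31); (8|31)=+1, (9|31)=+1; sign (−1)^0·+1^4·+1^2 = +1.
(a,b)_13: α=-2, u≡2; β=-6, v≡4 (mod 13); (2|13)=-1, (4|13)=+1; sign (−1)^0·-1^-6·+1^-2 = +1.
(a,b)_2: α=0, β=-3; u≡7, v≡1 (mod 8); ε(u)ε(v)=1·0, αω(v)=0·0, βω(u)=-3·0; sum ≡ 0  ⇒  +1.
(a,b)_7: α=1, u≡4; β=0, v≡5 (mod 7); (4|7)=+1, (5|7)=-1; sign (−1)^0·+1^0·-1^1 = -1.
|Ram(7, -30)| = 2, even; anisotropic at {5, 7}.

[5, 7]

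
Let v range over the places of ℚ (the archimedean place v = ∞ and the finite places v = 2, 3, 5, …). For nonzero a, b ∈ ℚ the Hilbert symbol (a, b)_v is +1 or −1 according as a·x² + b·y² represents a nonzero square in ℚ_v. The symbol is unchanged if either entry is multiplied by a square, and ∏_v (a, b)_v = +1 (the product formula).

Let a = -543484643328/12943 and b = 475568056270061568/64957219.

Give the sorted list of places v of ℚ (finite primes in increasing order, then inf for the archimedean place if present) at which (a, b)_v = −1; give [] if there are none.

(a, b) ≡ (-412803006, 130758) mod (ℚ^×)²; places V = {2, 3, 7, 11, 19, 31, 37, 41, 43, ∞}.
(a,b)_11: α=1, u≡7; β=2, v≡5 (mod 11); (7|11)=-1, (5|11)=+1; sign (−1)^0·-1^2·+1^1 = +1.
(a,b)_2: α=11, β=23; u≡1, v≡3 (mod 8); ε(u)ε(v)=0·1, αω(v)=11·1, βω(u)=23·0; sum ≡ 1  ⇒  -1.
(a,b)_37: α=1, u≡20; β=1, v≡13 (mod 37); (20|37)=-1, (13|37)=-1; sign (−1)^0·-1^1·-1^1 = +1.
(a,b)_31: α=1, u≡8; β=1, v≡16 (mod 31); (8|31)=+1, (16|31)=+1; sign (−1)^1·+1^1·+1^1 = -1.
(a,b)_∞: sgn(-412803006)=−, sgn(130758)=+, so +1.
(a,b)_41: α=1, u≡4; β=2, v≡2 (mod 41); (4|41)=+1, (2|41)=+1; sign (−1)^0·+1^2·+1^1 = +1.
(a,b)_7: α=-1, u≡3; β=0, v≡6 (mod 7); (3|7)=-1, (6|7)=-1; sign (−1)^0·-1^0·-1^-1 = -1.
(a,b)_43: α=-2, u≡38; β=-4, v≡41 (mod 43); (38|43)=+1, (41|43)=+1; sign (−1)^0·+1^-4·+1^-2 = +1.
(a,b)_3: α=3, u≡1; β=5, v≡2 (mod 3); (1|3)=+1, (2|3)=-1; sign (−1)^1·+1^5·-1^3 = +1.
(a,b)_19: α=1, u≡5; β=-1, v≡9 (mod 19); (5|19)=+1, (9|19)=+1; sign (−1)^1·+1^-1·+1^1 = -1.
(-412803006, 130758 / ℚ) ramifies at {2, 7, 19, 31}: a division algebra.

[2, 7, 19, 31]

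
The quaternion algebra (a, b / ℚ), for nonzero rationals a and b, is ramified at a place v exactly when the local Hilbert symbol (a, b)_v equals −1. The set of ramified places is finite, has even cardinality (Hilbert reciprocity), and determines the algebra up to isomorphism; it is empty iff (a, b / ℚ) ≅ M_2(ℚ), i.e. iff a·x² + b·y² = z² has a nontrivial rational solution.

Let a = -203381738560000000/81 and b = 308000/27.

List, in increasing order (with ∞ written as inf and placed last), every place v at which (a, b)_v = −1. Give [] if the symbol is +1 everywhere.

Mod squares: a ≡ -385, b ≡ 2310. Check v ∈ {∞, 2, 3, 5, 7, 11, 13, 17}.
v=7: a=7^1·(≡4), b=7^1·(≡2) mod 7; (4|7)=+1, (2|7)=+1; (−1)^{1·1·3}·(+1)^1·(+1)^1 = -1.
v=11: a=11^1·(≡4), b=11^1·(≡1) mod 11; (4|11)=+1, (1|11)=+1; (−1)^{1·1·5}·(+1)^1·(+1)^1 = -1.
v=17: a=17^2·(≡3), b=17^0·(≡13) mod 17; (3|17)=-1, (13|17)=+1; (−1)^{2·0·8}·(-1)^0·(+1)^2 = +1.
v=2: v_2(a)=12, v_2(b)=5; units ≡ 7, 3 (mod 8); ε·ε+αω+βω = 1·1+12·1+5·0 ≡ 1  ⇒  (a,b)_2 = -1.
v=3: a=3^-4·(≡2), b=3^-3·(≡2) mod 3; (2|3)=-1, (2|3)=-1; (−1)^{-4·-3·1}·(-1)^-3·(-1)^-4 = -1.
v=5: a=5^7·(≡2), b=5^3·(≡2) mod 5; (2|5)=-1, (2|5)=-1; (−1)^{7·3·2}·(-1)^3·(-1)^7 = +1.
v=∞: -385 < 0 and 2310 > 0  ⇒  (a,b)_∞ = +1.
v=13: a=13^4·(≡8), b=13^0·(≡4) mod 13; (8|13)=-1, (4|13)=+1; (−1)^{4·0·6}·(-1)^0·(+1)^4 = +1.
|Ram(-385, 2310)| = 4, even; anisotropic at {2, 3, 7, 11}.

[2, 3, 7, 11]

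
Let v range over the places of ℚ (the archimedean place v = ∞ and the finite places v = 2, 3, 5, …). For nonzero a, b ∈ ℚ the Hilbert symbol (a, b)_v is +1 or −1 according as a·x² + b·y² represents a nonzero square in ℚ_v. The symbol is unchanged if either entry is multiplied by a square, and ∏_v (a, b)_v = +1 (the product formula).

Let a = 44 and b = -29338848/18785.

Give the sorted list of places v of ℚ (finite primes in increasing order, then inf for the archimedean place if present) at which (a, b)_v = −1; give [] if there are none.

[2, 3, 11, 13]

Mod squares: a ≡ 11, b ≡ -30030. Check v ∈ {∞, 2, 3, 5, 7, 11, 13, 17}.
v=11: a=11^1·(≡4), b=11^1·(≡3) mod 11; (4|11)=+1, (3|11)=+1; (−1)^{1·1·5}·(+1)^1·(+1)^1 = -1.
v=13: a=13^0·(≡5), b=13^-1·(≡10) mod 13; (5|13)=-1, (10|13)=+1; (−1)^{0·-1·6}·(-1)^-1·(+1)^0 = -1.
v=7: a=7^0·(≡2), b=7^3·(≡1) mod 7; (2|7)=+1, (1|7)=+1; (−1)^{0·3·3}·(+1)^3·(+1)^0 = +1.
v=5: a=5^0·(≡4), b=5^-1·(≡1) mod 5; (4|5)=+1, (1|5)=+1; (−1)^{0·-1·2}·(+1)^-1·(+1)^0 = +1.
v=17: a=17^0·(≡10), b=17^-2·(≡9) mod 17; (10|17)=-1, (9|17)=+1; (−1)^{0·-2·8}·(-1)^-2·(+1)^0 = +1.
v=∞: 11 > 0 and -30030 < 0  ⇒  (a,b)_∞ = +1.
v=3: a=3^0·(≡2), b=3^5·(≡1) mod 3; (2|3)=-1, (1|3)=+1; (−1)^{0·5·1}·(-1)^5·(+1)^0 = -1.
v=2: v_2(a)=2, v_2(b)=5; units ≡ 3, 1 (mod 8); ε·ε+αω+βω = 1·0+2·0+5·1 ≡ 1  ⇒  (a,b)_2 = -1.
Ram(11, -30030) = {2, 3, 11, 13}; no ℚ_2-point on the conic.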